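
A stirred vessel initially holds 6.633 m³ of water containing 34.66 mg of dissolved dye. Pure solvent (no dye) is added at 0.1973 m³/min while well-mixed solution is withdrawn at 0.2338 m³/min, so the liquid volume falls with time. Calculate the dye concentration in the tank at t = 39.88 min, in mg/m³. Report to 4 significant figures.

Total volume: dV/dt = Q_in − Q_out = -0.0365000 m³/min, so V(t) = 6.633 − 0.0365000 t and V(39.88) = 5.17738 m³.
Solute balance: dm/dt = 0 − Q_out C = −Q_out m/V(t).
dm/m = −Q_out dt/(V₀ − 0.0365000 t); integrating gives ln(m/m₀) = −(Q_out/(Q_in−Q_out)) ln(V/V₀).
m = m₀ (V₀/V)^(Q_out/(Q_in−Q_out)) = 34.66 × (6.633/5.17738)^(-6.40548) = 7.08923 mg.
C = m/V = 7.08923/5.17738 = 1.36927 mg/m³.

1.369 mg/m³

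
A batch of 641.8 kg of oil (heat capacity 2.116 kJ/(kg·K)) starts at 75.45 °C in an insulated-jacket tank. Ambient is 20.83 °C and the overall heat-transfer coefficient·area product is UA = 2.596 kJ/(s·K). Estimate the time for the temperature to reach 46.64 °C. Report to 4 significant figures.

392.2 s

M c_p dT/dt = −UA(T − T_amb).
τ = M c_p/UA = 523.131 s; T_ss = T_amb = 20.8300 °C.
T(t) = T_ss + (T₀ − T_ss)e^(−t/τ); set T = 46.64:
t = −τ ln[(T − T_ss)/(T₀ − T_ss)] = −523.131 · ln(0.472538) = 392.159 s.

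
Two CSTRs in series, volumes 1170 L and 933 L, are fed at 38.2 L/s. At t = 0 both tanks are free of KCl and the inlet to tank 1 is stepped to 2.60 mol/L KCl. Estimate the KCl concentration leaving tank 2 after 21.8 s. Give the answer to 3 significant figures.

0.493 mol/L

Time constants: τᵢ = Vᵢ/Q for each well-mixed tank.
τ₁ = 1170/38.2 = 30.628 s; τ₂ = 933/38.2 = 24.424 s.
Solving the cascade with C₁(0)=C₂(0)=0 gives C₂(t) = C_in[1 − (τ₁ e^(−t/τ₁) − τ₂ e^(−t/τ₂))/(τ₁ − τ₂)].
At t = 21.8: e^(−t/τ₁) = 0.49078, e^(−t/τ₂) = 0.40961.
C₂ = 2.60·[1 − (30.628·0.49078 − 24.424·0.40961)/(6.2042)] = 2.60·0.18966 = 0.49312 mol/L.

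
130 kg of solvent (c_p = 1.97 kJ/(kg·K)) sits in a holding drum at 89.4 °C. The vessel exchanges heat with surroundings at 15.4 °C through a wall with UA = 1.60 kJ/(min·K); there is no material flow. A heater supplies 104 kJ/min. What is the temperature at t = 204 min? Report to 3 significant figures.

Lumped-capacitance energy balance: M c_p dT/dt = UA(T_amb − T) + Q̇.
dT/dt = (T_ss − T)/τ with T_ss = T_amb + Q̇/UA = 15.4 + 104/1.60 = 80.400 °C, τ = M c_p/UA = 130·1.97/1.60 = 160.06 min.
This is linear first-order; T(t) = T_ss + (T₀ − T_ss) e^(−t/τ).
T(204) = 80.400 + (9.0000)·0.27957 = 82.916 °C.

82.9 °C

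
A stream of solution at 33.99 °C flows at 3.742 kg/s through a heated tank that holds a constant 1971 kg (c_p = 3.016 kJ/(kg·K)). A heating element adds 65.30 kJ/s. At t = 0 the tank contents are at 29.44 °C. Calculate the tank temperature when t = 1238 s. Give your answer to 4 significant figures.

M c_p dT/dt = ṁ c_p (T_in − T) + Q̇.
Rearrange: dT/dt = (T_ss − T)/τ with τ = M/ṁ = 526.724 s and T_ss = T_in + Q̇/(ṁ c_p) = 39.7760 °C.
T approaches T_ss exponentially: T(t) = T_ss + (T₀ − T_ss) e^(−t/τ).
T(1238) = 39.7760 + (-10.3360)·e^(−1238/526.724) = 39.7760 + (-10.3360)·0.0953331 = 38.7906 °C.

38.79 °C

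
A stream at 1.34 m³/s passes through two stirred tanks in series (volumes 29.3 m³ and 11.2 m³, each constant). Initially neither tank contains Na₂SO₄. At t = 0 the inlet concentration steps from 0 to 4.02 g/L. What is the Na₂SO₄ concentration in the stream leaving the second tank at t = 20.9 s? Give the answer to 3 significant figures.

Each tank obeys Vᵢ dCᵢ/dt = Q(Cᵢ₋₁ − Cᵢ), so τᵢ = Vᵢ/Q.
τ₁ = 29.3/1.34 = 21.866 s; τ₂ = 11.2/1.34 = 8.3582 s.
Solving the cascade with C₁(0)=C₂(0)=0 gives C₂(t) = C_in[1 − (τ₁ e^(−t/τ₁) − τ₂ e^(−t/τ₂))/(τ₁ − τ₂)].
At t = 20.9: e^(−t/τ₁) = 0.38449, e^(−t/τ₂) = 0.082041.
C₂ = 4.02·[1 − (21.866·0.38449 − 8.3582·0.082041)/(13.507)] = 4.02·0.42836 = 1.7220 g/L.

1.72 g/L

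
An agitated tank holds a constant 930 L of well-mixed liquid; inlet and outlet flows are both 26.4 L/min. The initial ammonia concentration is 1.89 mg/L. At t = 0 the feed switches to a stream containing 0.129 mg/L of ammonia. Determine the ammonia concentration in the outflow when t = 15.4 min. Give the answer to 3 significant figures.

Unsteady species balance (constant V, well mixed): V dC/dt = Q(C_in − C).
So dC/dt = (C_in − C)/τ with τ = V/Q = 930/26.4 = 35.227 min.
Integrating: C(t) = C_in + (C₀ − C_in) e^(−t/τ).
C(15.4) = 0.129 + (1.89 − 0.129)·e^(−15.4/35.227) = 0.129 + (1.7610)·0.64587 = 1.2664 mg/L.

1.27 mg/L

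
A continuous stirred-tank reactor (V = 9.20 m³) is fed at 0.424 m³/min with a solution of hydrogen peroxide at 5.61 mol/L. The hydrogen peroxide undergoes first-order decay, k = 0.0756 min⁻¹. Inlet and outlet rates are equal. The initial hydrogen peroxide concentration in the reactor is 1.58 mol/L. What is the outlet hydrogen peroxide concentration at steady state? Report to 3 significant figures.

Species balance: V dC/dt = Q C_in − Q C − k V C.
At steady state: 0 = Q C_in − (Q + kV) C_ss, so C_ss = Q C_in/(Q + kV).
C_ss = 0.424·5.61/(0.424 + 0.0756·9.20) = 2.3786/1.1195 = 2.1247 mol/L.

2.12 mol/L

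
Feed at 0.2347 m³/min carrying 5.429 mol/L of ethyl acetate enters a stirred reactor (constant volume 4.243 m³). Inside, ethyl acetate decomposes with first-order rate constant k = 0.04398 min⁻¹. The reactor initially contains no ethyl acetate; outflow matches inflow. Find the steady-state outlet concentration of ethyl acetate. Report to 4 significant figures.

Accumulation = in − out − consumed: V dC/dt = Q C_in − Q C − k V C.
Steady state (dC/dt = 0): C_ss = Q C_in/(Q + kV) = C_in/(1 + kV/Q).
C_ss = 0.2347·5.429/(0.2347 + 0.04398·4.243) = 1.27419/0.421307 = 3.02436 mol/L.

3.024 mol/L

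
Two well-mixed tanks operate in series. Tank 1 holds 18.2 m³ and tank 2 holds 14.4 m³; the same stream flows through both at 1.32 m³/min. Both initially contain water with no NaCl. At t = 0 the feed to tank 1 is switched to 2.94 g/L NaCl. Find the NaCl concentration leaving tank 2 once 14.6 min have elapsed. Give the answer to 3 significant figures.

Species balance on tank i: dCᵢ/dt = (Cᵢ₋₁ − Cᵢ)/τᵢ with τᵢ = Vᵢ/Q.
τ₁ = 18.2/1.32 = 13.788 min; τ₂ = 14.4/1.32 = 10.909 min.
Solving the cascade with C₁(0)=C₂(0)=0 gives C₂(t) = C_in[1 − (τ₁ e^(−t/τ₁) − τ₂ e^(−t/τ₂))/(τ₁ − τ₂)].
At t = 14.6: e^(−t/τ₁) = 0.34684, e^(−t/τ₂) = 0.26228.
C₂ = 2.94·[1 − (13.788·0.34684 − 10.909·0.26228)/(2.8788)] = 2.94·0.33275 = 0.97828 g/L.

0.978 g/L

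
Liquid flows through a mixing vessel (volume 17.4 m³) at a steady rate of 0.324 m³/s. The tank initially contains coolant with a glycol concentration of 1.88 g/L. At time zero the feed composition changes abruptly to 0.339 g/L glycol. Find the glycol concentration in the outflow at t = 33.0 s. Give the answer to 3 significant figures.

1.17 g/L

Accumulation = in − out for the solute gives V dC/dt = Q(C_in − C).
Rewrite as dC/dt + C/τ = C_in/τ, τ = V/Q = 53.704 s.
Solution: C(t) = C_in + (C₀ − C_in) e^(−t/τ).
C(33.0) = 0.339 + (1.88 − 0.339)·e^(−33.0/53.704) = 0.339 + (1.5410)·0.54092 = 1.1726 g/L.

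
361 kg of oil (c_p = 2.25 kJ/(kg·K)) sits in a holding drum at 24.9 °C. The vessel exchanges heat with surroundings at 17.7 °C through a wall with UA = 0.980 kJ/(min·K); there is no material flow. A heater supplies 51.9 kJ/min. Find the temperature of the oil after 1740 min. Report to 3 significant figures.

Lumped-capacitance energy balance: M c_p dT/dt = UA(T_amb − T) + Q̇.
dT/dt = (T_ss − T)/τ with T_ss = T_amb + Q̇/UA = 17.7 + 51.9/0.980 = 70.659 °C, τ = M c_p/UA = 361·2.25/0.980 = 828.83 min.
T approaches T_ss exponentially: T(t) = T_ss + (T₀ − T_ss) e^(−t/τ).
T(1740) = 70.659 + (-45.759)·0.12254 = 65.052 °C.

65.1 °C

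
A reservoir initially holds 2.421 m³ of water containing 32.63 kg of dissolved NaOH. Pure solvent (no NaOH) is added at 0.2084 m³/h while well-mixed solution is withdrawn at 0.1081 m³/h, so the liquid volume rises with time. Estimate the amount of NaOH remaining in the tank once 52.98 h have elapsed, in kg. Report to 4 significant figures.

9.331 kg

Let m(t) be the amount of NaOH. Volume: V(t) = V₀ + (Q_in − Q_out) t = 2.421 + 0.100300 t; V(52.98) = 7.73489 m³.
No NaOH enters, so dm/dt = −Q_out · (m/V).
Separate: dm/m = −Q_out dt/V(t) ⇒ ln(m/m₀) = −(Q_out/(Q_in−Q_out)) ln(V/V₀).
m = m₀ (V₀/V)^(Q_out/(Q_in−Q_out)) = 32.63 × (2.421/7.73489)^(1.07777) = 9.33098 kg.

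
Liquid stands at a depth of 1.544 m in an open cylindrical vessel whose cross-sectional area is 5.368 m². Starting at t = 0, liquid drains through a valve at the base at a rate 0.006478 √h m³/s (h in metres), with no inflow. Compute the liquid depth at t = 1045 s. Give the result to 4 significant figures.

0.3746 m

With no inflow, A dh/dt = −0.006478 √h.
This is separable: 2 d(√h)/dt = −0.006478/A, so √h = √h₀ − (0.006478/(2A)) t.
√h = √1.544 − 0.006478·1045/(2·5.368) = 1.24258 − 0.630543 = 0.612035.
h = 0.612035² = 0.374587 m.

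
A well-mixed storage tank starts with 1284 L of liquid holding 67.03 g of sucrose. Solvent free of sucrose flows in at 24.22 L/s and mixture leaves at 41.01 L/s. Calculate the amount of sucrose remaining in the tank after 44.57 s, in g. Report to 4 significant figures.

Total volume: dV/dt = Q_in − Q_out = -16.7900 L/s, so V(t) = 1284 − 16.7900 t and V(44.57) = 535.670 L.
No sucrose enters, so dm/dt = −Q_out · (m/V).
dm/m = −Q_out dt/(V₀ − 16.7900 t); integrating gives ln(m/m₀) = −(Q_out/(Q_in−Q_out)) ln(V/V₀).
m = m₀ (V₀/V)^(Q_out/(Q_in−Q_out)) = 67.03 × (1284/535.670)^(-2.44253) = 7.92357 g.

7.924 g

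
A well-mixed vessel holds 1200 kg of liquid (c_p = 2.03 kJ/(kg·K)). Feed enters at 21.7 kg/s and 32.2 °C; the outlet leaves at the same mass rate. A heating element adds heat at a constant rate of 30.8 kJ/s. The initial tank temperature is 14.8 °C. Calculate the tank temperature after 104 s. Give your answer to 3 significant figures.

30.1 °C

Unsteady energy balance on the tank contents: M c_p dT/dt = ṁ c_p (T_in − T) + 30.8.
τ = M/ṁ = 55.300 s; T_ss = T_in + Q̇/(ṁ c_p) = 32.2 + 30.8/(21.7·2.03) = 32.899 °C.
T approaches T_ss exponentially: T(t) = T_ss + (T₀ − T_ss) e^(−t/τ).
T(104) = 32.899 + (-18.099)·e^(−104/55.300) = 32.899 + (-18.099)·0.15249 = 30.139 °C.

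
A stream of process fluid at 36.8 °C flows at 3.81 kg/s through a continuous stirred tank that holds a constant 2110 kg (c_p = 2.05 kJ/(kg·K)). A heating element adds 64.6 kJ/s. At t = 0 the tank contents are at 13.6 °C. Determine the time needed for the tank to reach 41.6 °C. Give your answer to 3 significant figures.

1220 s

Heat balance on the well-mixed liquid: M c_p dT/dt = ṁ c_p (T_in − T) + 64.6.
τ = M/ṁ = 553.81 s; T_ss = T_in + Q̇/(ṁ c_p) = 45.071 °C.
T(t) = T_ss + (T₀ − T_ss) e^(−t/τ). Set T = 41.6:
e^(−t/τ) = (41.6 − 45.071)/(13.6 − 45.071) = 0.11029
t = −553.81 · ln(0.11029) = 1220.9 s.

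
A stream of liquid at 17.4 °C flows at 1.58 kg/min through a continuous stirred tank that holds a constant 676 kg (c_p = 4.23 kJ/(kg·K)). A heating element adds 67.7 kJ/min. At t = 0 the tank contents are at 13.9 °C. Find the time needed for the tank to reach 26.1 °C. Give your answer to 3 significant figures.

M c_p dT/dt = ṁ c_p (T_in − T) + Q̇.
τ = M/ṁ = 427.85 min; T_ss = T_in + Q̇/(ṁ c_p) = 27.530 °C.
T(t) = T_ss + (T₀ − T_ss) e^(−t/τ). Set T = 26.1:
e^(−t/τ) = (26.1 − 27.530)/(13.9 − 27.530) = 0.10489
t = −427.85 · ln(0.10489) = 964.74 min.

965 min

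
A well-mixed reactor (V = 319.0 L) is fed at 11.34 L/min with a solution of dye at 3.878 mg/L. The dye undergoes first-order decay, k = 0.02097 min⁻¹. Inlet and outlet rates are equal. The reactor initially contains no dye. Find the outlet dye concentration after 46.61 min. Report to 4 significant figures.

Accumulation = in − out − consumed: V dC/dt = Q C_in − Q C − k V C.
dC/dt = (Q/V) C_in − (Q/V + k) C; effective rate a = Q/V + k = 0.0355486 + 0.02097 = 0.0565186 min⁻¹.
C_ss = Q C_in/(Q + kV) = 2.43915 mg/L; C(t) = C_ss + (C₀ − C_ss) e^(−a t).
C(46.61) = 2.43915 + (-2.43915)·e^(−0.0565186·46.61) = 2.43915 + (-2.43915)·0.0717669 = 2.26410 mg/L.

2.264 mg/L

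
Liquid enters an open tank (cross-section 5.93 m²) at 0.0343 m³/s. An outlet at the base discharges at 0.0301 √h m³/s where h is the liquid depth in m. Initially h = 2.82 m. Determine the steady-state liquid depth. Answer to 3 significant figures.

Level balance: A dh/dt = 0.0343 − 0.0301 √h. Setting dh/dt = 0:
Q_in = 0.0301 √h_ss ⇒ √h_ss = 0.0343/0.0301 = 1.1395.
h_ss = 1.1395² = 1.2985 m. (Since h₀ = 2.82 m > h_ss, the level will fall toward this value.)

1.30 m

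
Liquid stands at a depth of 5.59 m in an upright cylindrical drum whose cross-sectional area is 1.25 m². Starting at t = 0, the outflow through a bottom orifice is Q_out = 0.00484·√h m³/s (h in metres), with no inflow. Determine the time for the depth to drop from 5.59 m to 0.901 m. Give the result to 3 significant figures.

With no inflow, A dh/dt = −0.00484 √h.
This is separable: 2 d(√h)/dt = −0.00484/A, so √h = √h₀ − (0.00484/(2A)) t.
t = 2A(√h₀ − √h)/0.00484 = 2·1.25·(√5.59 − √0.901)/0.00484
  = 2.5000 × (2.3643 − 0.94921) / 0.00484 = 730.94 s.

731 s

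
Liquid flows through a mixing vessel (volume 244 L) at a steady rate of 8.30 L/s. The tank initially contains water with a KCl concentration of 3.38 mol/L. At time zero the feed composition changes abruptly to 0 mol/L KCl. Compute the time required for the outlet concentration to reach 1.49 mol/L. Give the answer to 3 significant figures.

24.1 s

Accumulation = in − out for the solute gives V dC/dt = Q(C_in − C), so τ = V/Q = 29.398 s.
C(t) = C_in + (C₀ − C_in) e^(−t/τ). Set C = 1.49 and solve for t:
e^(−t/τ) = (C − C_in)/(C₀ − C_in) = (1.49 − 0)/(3.38 − 0) = 0.44083
t = −τ ln(…) = 29.398 × 0.81910 = 24.080 s.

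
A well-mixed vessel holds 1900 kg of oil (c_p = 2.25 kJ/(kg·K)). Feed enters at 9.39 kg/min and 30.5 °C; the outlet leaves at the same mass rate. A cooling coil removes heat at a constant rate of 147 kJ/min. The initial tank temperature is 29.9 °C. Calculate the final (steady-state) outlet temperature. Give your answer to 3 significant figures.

M c_p dT/dt = ṁ c_p (T_in − T) − Q̇.
At steady state dT/dt = 0 ⇒ T_ss = T_in − Q̇/(ṁ c_p) = 30.5 − 147/(9.39·2.25) = 23.542 °C.

23.5 °C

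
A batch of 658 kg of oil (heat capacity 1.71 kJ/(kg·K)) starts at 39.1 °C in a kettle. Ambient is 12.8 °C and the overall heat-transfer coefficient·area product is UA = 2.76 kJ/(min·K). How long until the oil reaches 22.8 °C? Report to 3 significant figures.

Heat balance on the well-mixed liquid: M c_p dT/dt = −UA(T − T_amb).
τ = M c_p/UA = 407.67 min; T_ss = T_amb = 12.800 °C.
T(t) = T_ss + (T₀ − T_ss)e^(−t/τ); set T = 22.8:
t = −τ ln[(T − T_ss)/(T₀ − T_ss)] = −407.67 · ln(0.38023) = 394.21 min.

394 min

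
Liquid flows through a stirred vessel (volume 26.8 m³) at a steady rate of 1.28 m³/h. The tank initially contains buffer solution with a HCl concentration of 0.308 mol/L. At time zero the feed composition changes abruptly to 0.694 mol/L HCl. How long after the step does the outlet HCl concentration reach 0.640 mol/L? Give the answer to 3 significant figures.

41.2 h

Species balance on the tank: V dC/dt = Q(C_in − C), so τ = V/Q = 20.938 h.
C(t) = C_in + (C₀ − C_in) e^(−t/τ). Set C = 0.640 and solve for t:
e^(−t/τ) = (C − C_in)/(C₀ − C_in) = (0.640 − 0.694)/(0.308 − 0.694) = 0.13990
t = −τ ln(…) = 20.938 × 1.9669 = 41.181 h.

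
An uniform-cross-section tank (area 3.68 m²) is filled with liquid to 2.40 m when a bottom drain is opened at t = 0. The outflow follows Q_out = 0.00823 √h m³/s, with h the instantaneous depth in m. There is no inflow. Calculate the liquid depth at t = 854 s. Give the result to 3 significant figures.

With no inflow, A dh/dt = −0.00823 √h.
This is separable: 2 d(√h)/dt = −0.00823/A, so √h = √h₀ − (0.00823/(2A)) t.
√h = √2.40 − 0.00823·854/(2·3.68) = 1.5492 − 0.95495 = 0.59424.
h = 0.59424² = 0.35313 m.

0.353 m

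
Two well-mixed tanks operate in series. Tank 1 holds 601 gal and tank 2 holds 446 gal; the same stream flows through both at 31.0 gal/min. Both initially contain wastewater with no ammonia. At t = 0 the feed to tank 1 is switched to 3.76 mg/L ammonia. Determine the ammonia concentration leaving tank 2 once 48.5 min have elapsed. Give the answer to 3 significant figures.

2.94 mg/L

Species balance on tank i: dCᵢ/dt = (Cᵢ₋₁ − Cᵢ)/τᵢ with τᵢ = Vᵢ/Q.
τ₁ = 601/31.0 = 19.387 min; τ₂ = 446/31.0 = 14.387 min.
Solving the cascade with C₁(0)=C₂(0)=0 gives C₂(t) = C_in[1 − (τ₁ e^(−t/τ₁) − τ₂ e^(−t/τ₂))/(τ₁ − τ₂)].
At t = 48.5: e^(−t/τ₁) = 0.081949, e^(−t/τ₂) = 0.034353.
C₂ = 3.76·[1 − (19.387·0.081949 − 14.387·0.034353)/(5.0000)] = 3.76·0.78110 = 2.9369 mg/L.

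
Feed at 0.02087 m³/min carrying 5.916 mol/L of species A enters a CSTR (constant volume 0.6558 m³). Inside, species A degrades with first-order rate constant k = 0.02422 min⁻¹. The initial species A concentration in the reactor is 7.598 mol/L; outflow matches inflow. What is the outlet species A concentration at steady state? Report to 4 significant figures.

Accumulation = in − out − consumed: V dC/dt = Q C_in − Q C − k V C.
Steady state (dC/dt = 0): C_ss = Q C_in/(Q + kV) = C_in/(1 + kV/Q).
C_ss = 0.02087·5.916/(0.02087 + 0.02422·0.6558) = 0.123467/0.0367535 = 3.35933 mol/L.

3.359 mol/L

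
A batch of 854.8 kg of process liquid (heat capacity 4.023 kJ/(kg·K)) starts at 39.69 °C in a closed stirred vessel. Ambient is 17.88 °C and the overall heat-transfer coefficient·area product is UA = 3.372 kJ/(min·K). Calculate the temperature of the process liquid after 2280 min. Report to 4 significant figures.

First-law balance (no shaft work): M c_p dT/dt = −UA(T − T_amb).
dT/dt = (T_ss − T)/τ with T_ss = T_amb = 17.8800 °C, τ = M c_p/UA = 854.8·4.023/3.372 = 1019.83 min.
Solution: T(t) = T_ss + (T₀ − T_ss) e^(−t/τ).
T(2280) = 17.8800 + (21.8100)·0.106920 = 20.2119 °C.

20.21 °C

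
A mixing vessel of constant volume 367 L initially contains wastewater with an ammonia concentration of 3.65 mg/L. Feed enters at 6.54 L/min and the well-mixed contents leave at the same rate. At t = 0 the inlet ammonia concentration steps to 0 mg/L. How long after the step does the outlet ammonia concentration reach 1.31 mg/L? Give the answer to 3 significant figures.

57.5 min

Accumulation = in − out for the solute gives V dC/dt = Q(C_in − C), so τ = V/Q = 56.116 min.
C(t) = C_in + (C₀ − C_in) e^(−t/τ). Set C = 1.31 and solve for t:
e^(−t/τ) = (C − C_in)/(C₀ − C_in) = (1.31 − 0)/(3.65 − 0) = 0.35890
t = −τ ln(…) = 56.116 × 1.0247 = 57.502 min.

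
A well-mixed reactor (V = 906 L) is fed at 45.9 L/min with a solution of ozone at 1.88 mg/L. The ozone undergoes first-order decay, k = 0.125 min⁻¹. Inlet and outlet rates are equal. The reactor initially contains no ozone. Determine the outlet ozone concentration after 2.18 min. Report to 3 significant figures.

0.173 mg/L

Accumulation = in − out − consumed: V dC/dt = Q C_in − Q C − k V C.
dC/dt = (Q/V) C_in − (Q/V + k) C; effective rate a = Q/V + k = 0.050662 + 0.125 = 0.17566 min⁻¹.
C_ss = Q C_in/(Q + kV) = 0.54221 mg/L; C(t) = C_ss + (C₀ − C_ss) e^(−a t).
C(2.18) = 0.54221 + (-0.54221)·e^(−0.17566·2.18) = 0.54221 + (-0.54221)·0.68185 = 0.17250 mg/L.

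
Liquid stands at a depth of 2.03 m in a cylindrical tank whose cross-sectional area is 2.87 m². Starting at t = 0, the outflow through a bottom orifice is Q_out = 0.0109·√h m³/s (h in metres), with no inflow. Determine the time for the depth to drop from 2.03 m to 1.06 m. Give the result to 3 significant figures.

Mass balance (ρ constant): A dh/dt = −0.0109 √h.
∫ h^(−1/2) dh = −(0.0109/A) ∫ dt, giving 2√h = 2√h₀ − (0.0109/A) t.
t = 2A(√h₀ − √h)/0.0109 = 2·2.87·(√2.03 − √1.06)/0.0109
  = 5.7400 × (1.4248 − 1.0296) / 0.0109 = 208.12 s.

208 s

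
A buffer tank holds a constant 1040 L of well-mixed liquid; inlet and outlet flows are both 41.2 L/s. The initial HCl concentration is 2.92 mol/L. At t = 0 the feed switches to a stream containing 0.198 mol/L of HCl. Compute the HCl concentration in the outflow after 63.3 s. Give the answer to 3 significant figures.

Accumulation = in − out for the solute gives V dC/dt = Q(C_in − C).
Time constant τ = V/Q = 1040/41.2 = 25.243 s.
Integrating: C(t) = C_in + (C₀ − C_in) e^(−t/τ).
C(63.3) = 0.198 + (2.92 − 0.198)·e^(−63.3/25.243) = 0.198 + (2.7220)·0.081459 = 0.41973 mol/L.

0.420 mol/L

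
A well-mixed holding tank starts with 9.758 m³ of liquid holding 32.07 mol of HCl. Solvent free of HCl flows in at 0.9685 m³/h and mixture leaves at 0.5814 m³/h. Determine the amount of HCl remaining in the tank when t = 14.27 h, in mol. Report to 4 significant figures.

16.35 mol

Total volume: dV/dt = Q_in − Q_out = 0.387100 m³/h, so V(t) = 9.758 + 0.387100 t and V(14.27) = 15.2819 m³.
No HCl enters, so dm/dt = −Q_out · (m/V).
dm/m = −Q_out dt/(V₀ + 0.387100 t); integrating gives ln(m/m₀) = −(Q_out/(Q_in−Q_out)) ln(V/V₀).
m = m₀ (V₀/V)^(Q_out/(Q_in−Q_out)) = 32.07 × (9.758/15.2819)^(1.50194) = 16.3492 mol.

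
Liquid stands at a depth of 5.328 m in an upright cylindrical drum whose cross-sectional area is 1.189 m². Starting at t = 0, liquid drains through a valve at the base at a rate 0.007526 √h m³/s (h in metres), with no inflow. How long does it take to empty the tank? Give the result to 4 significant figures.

Accumulation of liquid (constant cross-section A): A dh/dt = −0.007526 √h.
This is separable: 2 d(√h)/dt = −0.007526/A, so √h = √h₀ − (0.007526/(2A)) t.
Tank is empty when √h = 0: t_empty = 2A√h₀/0.007526.
t_empty = 2·1.189·√5.328/0.007526 = 2.37800·2.30825/0.007526 = 729.340 s.

729.3 s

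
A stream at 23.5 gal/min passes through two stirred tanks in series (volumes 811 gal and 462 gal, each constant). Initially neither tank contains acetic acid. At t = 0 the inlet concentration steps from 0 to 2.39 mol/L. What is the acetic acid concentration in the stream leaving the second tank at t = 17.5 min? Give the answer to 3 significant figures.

Each tank obeys Vᵢ dCᵢ/dt = Q(Cᵢ₋₁ − Cᵢ), so τᵢ = Vᵢ/Q.
τ₁ = 811/23.5 = 34.511 min; τ₂ = 462/23.5 = 19.660 min.
Tank 1: C₁ = C_in(1 − e^(−t/τ₁)). Tank 2 (τ₁ ≠ τ₂): C₂ = C_in[1 − (τ₁ e^(−t/τ₁) − τ₂ e^(−t/τ₂))/(τ₁ − τ₂)].
At t = 17.5: e^(−t/τ₁) = 0.60225, e^(−t/τ₂) = 0.41059.
C₂ = 2.39·[1 − (34.511·0.60225 − 19.660·0.41059)/(14.851)] = 2.39·0.14405 = 0.34428 mol/L.

0.344 mol/L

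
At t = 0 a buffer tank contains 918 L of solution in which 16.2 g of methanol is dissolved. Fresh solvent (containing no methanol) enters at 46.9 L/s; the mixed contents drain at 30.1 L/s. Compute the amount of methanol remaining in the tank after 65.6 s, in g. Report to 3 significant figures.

3.94 g

Let m(t) be the amount of methanol. Volume: V(t) = V₀ + (Q_in − Q_out) t = 918 + 16.800 t; V(65.6) = 2020.1 L.
No methanol enters, so dm/dt = −Q_out · (m/V).
dm/m = −Q_out dt/(V₀ + 16.800 t); integrating gives ln(m/m₀) = −(Q_out/(Q_in−Q_out)) ln(V/V₀).
m = m₀ (V₀/V)^(Q_out/(Q_in−Q_out)) = 16.2 × (918/2020.1)^(1.7917) = 3.9430 g.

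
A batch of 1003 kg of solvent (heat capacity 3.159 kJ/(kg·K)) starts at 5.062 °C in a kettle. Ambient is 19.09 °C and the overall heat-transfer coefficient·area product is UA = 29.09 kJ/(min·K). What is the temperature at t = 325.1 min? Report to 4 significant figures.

18.38 °C

M c_p dT/dt = −UA(T − T_amb).
dT/dt = (T_ss − T)/τ with T_ss = T_amb = 19.0900 °C, τ = M c_p/UA = 1003·3.159/29.09 = 108.920 min.
Integrating: T(t) = T_ss + (T₀ − T_ss) e^(−t/τ).
T(325.1) = 19.0900 + (-14.0280)·0.0505514 = 18.3809 °C.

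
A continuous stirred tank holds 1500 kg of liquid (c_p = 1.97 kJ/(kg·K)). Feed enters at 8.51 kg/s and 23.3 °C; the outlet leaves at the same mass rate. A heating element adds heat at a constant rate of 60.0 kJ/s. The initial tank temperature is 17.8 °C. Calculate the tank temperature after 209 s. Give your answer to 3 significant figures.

24.1 °C

M c_p dT/dt = ṁ c_p (T_in − T) + Q̇.
τ = M/ṁ = 176.26 s; T_ss = T_in + Q̇/(ṁ c_p) = 23.3 + 60.0/(8.51·1.97) = 26.879 °C.
This is linear first-order; T(t) = T_ss + (T₀ − T_ss) e^(−t/τ).
T(209) = 26.879 + (-9.0789)·e^(−209/176.26) = 26.879 + (-9.0789)·0.30552 = 24.105 °C.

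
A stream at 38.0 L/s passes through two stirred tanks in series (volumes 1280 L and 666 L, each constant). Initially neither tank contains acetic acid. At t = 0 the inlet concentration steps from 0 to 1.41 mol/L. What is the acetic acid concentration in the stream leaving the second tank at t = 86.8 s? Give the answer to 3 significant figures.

1.20 mol/L

Time constants: τᵢ = Vᵢ/Q for each well-mixed tank.
τ₁ = 1280/38.0 = 33.684 s; τ₂ = 666/38.0 = 17.526 s.
Solving the cascade with C₁(0)=C₂(0)=0 gives C₂(t) = C_in[1 − (τ₁ e^(−t/τ₁) − τ₂ e^(−t/τ₂))/(τ₁ − τ₂)].
At t = 86.8: e^(−t/τ₁) = 0.076011, e^(−t/τ₂) = 0.0070654.
C₂ = 1.41·[1 − (33.684·0.076011 − 17.526·0.0070654)/(16.158)] = 1.41·0.84920 = 1.1974 mol/L.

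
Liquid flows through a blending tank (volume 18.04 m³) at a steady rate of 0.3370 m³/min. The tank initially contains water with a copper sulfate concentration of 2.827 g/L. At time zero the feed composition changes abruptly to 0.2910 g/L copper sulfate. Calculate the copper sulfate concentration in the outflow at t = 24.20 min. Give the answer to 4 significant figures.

1.905 g/L

Mass balance on the solute (V constant): V dC/dt = Q(C_in − C).
Rewrite as dC/dt + C/τ = C_in/τ, τ = V/Q = 53.5312 min.
Solution: C(t) = C_in + (C₀ − C_in) e^(−t/τ).
C(24.20) = 0.2910 + (2.827 − 0.2910)·e^(−24.20/53.5312) = 0.2910 + (2.53600)·0.636308 = 1.90468 g/L.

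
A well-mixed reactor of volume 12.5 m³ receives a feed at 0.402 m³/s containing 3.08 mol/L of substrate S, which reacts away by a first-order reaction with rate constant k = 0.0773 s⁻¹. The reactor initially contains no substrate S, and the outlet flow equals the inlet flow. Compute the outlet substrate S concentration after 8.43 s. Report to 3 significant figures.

V dC/dt = Q(C_in − C) − k V C.
This is linear with rate a = Q/V + k = 0.10946 s⁻¹.
C_ss = Q C_in/(Q + kV) = 0.90492 mol/L; C(t) = C_ss + (C₀ − C_ss) e^(−a t).
C(8.43) = 0.90492 + (-0.90492)·e^(−0.10946·8.43) = 0.90492 + (-0.90492)·0.39743 = 0.54528 mol/L.

0.545 mol/L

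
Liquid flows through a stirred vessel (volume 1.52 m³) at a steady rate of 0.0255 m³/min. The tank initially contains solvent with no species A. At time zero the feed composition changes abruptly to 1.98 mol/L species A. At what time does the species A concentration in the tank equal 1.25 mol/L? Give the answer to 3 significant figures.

59.5 min

Transient balance on the dissolved component: V dC/dt = Q(C_in − C), so τ = V/Q = 59.608 min.
C(t) = C_in + (C₀ − C_in) e^(−t/τ). Set C = 1.25 and solve for t:
e^(−t/τ) = (C − C_in)/(C₀ − C_in) = (1.25 − 1.98)/(0 − 1.98) = 0.36869
t = −τ ln(…) = 59.608 × 0.99781 = 59.477 min.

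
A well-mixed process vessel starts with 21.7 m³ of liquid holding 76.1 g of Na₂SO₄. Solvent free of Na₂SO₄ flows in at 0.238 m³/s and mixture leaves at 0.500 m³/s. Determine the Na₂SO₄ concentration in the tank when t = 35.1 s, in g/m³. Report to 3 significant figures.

Let m(t) be the amount of Na₂SO₄. Volume: V(t) = V₀ + (Q_in − Q_out) t = 21.7 − 0.26200 t; V(35.1) = 12.504 m³.
Solute balance: dm/dt = 0 − Q_out C = −Q_out m/V(t).
Separate: dm/m = −Q_out dt/V(t) ⇒ ln(m/m₀) = −(Q_out/(Q_in−Q_out)) ln(V/V₀).
m = m₀ (V₀/V)^(Q_out/(Q_in−Q_out)) = 76.1 × (21.7/12.504)^(-1.9084) = 26.575 g.
C = m/V = 26.575/12.504 = 2.1254 g/m³.

2.13 g/m³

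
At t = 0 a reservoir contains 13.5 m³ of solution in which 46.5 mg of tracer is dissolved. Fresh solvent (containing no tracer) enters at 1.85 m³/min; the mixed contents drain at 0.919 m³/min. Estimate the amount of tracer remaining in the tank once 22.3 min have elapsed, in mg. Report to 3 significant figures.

18.5 mg

Total volume: dV/dt = Q_in − Q_out = 0.93100 m³/min, so V(t) = 13.5 + 0.93100 t and V(22.3) = 34.261 m³.
Species balance (pure solvent in): dm/dt = −Q_out · m/V(t).
Separate: dm/m = −Q_out dt/V(t) ⇒ ln(m/m₀) = −(Q_out/(Q_in−Q_out)) ln(V/V₀).
m = m₀ (V₀/V)^(Q_out/(Q_in−Q_out)) = 46.5 × (13.5/34.261)^(0.98711) = 18.544 mg.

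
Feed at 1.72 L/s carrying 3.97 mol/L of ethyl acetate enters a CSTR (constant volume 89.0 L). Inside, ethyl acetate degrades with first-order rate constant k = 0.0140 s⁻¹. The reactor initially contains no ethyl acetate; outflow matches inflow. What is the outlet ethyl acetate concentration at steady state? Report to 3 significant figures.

2.30 mol/L

V dC/dt = Q(C_in − C) − k V C.
Steady state (dC/dt = 0): C_ss = Q C_in/(Q + kV) = C_in/(1 + kV/Q).
C_ss = 1.72·3.97/(1.72 + 0.0140·89.0) = 6.8284/2.9660 = 2.3022 mol/L.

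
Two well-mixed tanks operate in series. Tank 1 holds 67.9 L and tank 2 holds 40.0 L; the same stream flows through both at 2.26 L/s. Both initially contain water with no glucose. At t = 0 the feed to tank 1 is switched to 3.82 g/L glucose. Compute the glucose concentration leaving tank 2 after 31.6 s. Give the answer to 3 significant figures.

Species balance on tank i: dCᵢ/dt = (Cᵢ₋₁ − Cᵢ)/τᵢ with τᵢ = Vᵢ/Q.
τ₁ = 67.9/2.26 = 30.044 s; τ₂ = 40.0/2.26 = 17.699 s.
Solving the cascade with C₁(0)=C₂(0)=0 gives C₂(t) = C_in[1 − (τ₁ e^(−t/τ₁) − τ₂ e^(−t/τ₂))/(τ₁ − τ₂)].
At t = 31.6: e^(−t/τ₁) = 0.34931, e^(−t/τ₂) = 0.16773.
C₂ = 3.82·[1 − (30.044·0.34931 − 17.699·0.16773)/(12.345)] = 3.82·0.39035 = 1.4911 g/L.

1.49 g/L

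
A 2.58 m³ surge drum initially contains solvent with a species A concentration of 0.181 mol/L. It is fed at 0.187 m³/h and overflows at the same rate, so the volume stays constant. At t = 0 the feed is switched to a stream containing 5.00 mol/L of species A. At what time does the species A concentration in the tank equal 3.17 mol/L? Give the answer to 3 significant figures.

13.4 h

Species balance on the tank: V dC/dt = Q(C_in − C), so τ = V/Q = 13.797 h.
C(t) = C_in + (C₀ − C_in) e^(−t/τ). Set C = 3.17 and solve for t:
e^(−t/τ) = (C − C_in)/(C₀ − C_in) = (3.17 − 5.00)/(0.181 − 5.00) = 0.37975
t = −τ ln(…) = 13.797 × 0.96825 = 13.359 h.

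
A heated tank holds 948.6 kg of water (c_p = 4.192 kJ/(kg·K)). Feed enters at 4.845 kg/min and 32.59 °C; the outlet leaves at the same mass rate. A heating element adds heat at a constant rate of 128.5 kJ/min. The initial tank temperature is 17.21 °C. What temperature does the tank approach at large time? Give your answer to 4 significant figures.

Energy balance: M c_p dT/dt = ṁ c_p (T_in − T) + 128.5.
At steady state dT/dt = 0 ⇒ T_ss = T_in + Q̇/(ṁ c_p) = 32.59 + 128.5/(4.845·4.192) = 38.9169 °C.

38.92 °C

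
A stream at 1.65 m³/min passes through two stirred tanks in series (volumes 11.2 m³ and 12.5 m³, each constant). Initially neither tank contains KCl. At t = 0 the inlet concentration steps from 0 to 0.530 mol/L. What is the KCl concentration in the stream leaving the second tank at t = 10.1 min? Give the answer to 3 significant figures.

0.218 mol/L

Each tank obeys Vᵢ dCᵢ/dt = Q(Cᵢ₋₁ − Cᵢ), so τᵢ = Vᵢ/Q.
τ₁ = 11.2/1.65 = 6.7879 min; τ₂ = 12.5/1.65 = 7.5758 min.
Tank 1: C₁ = C_in(1 − e^(−t/τ₁)). Tank 2 (τ₁ ≠ τ₂): C₂ = C_in[1 − (τ₁ e^(−t/τ₁) − τ₂ e^(−t/τ₂))/(τ₁ − τ₂)].
At t = 10.1: e^(−t/τ₁) = 0.22584, e^(−t/τ₂) = 0.26363.
C₂ = 0.530·[1 − (6.7879·0.22584 − 7.5758·0.26363)/(-0.78788)] = 0.530·0.41074 = 0.21769 mol/L.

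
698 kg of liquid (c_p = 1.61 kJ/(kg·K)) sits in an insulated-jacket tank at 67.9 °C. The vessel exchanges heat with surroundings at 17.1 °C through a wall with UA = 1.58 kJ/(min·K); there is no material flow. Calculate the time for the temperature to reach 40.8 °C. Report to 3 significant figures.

542 min

Energy balance: M c_p dT/dt = −UA(T − T_amb).
τ = M c_p/UA = 711.25 min; T_ss = T_amb = 17.100 °C.
T(t) = T_ss + (T₀ − T_ss)e^(−t/τ); set T = 40.8:
t = −τ ln[(T − T_ss)/(T₀ − T_ss)] = −711.25 · ln(0.46654) = 542.27 min.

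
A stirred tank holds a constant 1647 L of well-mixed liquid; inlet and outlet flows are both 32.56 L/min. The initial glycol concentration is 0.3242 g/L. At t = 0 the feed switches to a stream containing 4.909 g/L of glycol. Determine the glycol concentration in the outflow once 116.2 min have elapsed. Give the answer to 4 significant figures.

4.448 g/L

Mass balance on the solute (V constant): V dC/dt = Q(C_in − C).
Rewrite as dC/dt + C/τ = C_in/τ, τ = V/Q = 50.5835 min.
Integrating: C(t) = C_in + (C₀ − C_in) e^(−t/τ).
C(116.2) = 4.909 + (0.3242 − 4.909)·e^(−116.2/50.5835) = 4.909 + (-4.58480)·0.100541 = 4.44804 g/L.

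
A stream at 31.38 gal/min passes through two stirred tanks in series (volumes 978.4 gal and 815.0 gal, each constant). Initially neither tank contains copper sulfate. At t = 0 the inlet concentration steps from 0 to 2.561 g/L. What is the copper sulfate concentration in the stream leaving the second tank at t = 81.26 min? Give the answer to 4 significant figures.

Each tank obeys Vᵢ dCᵢ/dt = Q(Cᵢ₋₁ − Cᵢ), so τᵢ = Vᵢ/Q.
τ₁ = 978.4/31.38 = 31.1791 min; τ₂ = 815.0/31.38 = 25.9720 min.
Tank 1: C₁ = C_in(1 − e^(−t/τ₁)). Tank 2 (τ₁ ≠ τ₂): C₂ = C_in[1 − (τ₁ e^(−t/τ₁) − τ₂ e^(−t/τ₂))/(τ₁ − τ₂)].
At t = 81.26: e^(−t/τ₁) = 0.0738120, e^(−t/τ₂) = 0.0437721.
C₂ = 2.561·[1 − (31.1791·0.0738120 − 25.9720·0.0437721)/(5.20714)] = 2.561·0.776356 = 1.98825 g/L.

1.988 g/L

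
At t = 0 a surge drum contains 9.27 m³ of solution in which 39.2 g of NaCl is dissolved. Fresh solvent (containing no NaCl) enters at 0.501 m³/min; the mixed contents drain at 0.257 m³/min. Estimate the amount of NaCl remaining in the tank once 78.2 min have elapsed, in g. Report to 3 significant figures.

12.1 g

Total volume: dV/dt = Q_in − Q_out = 0.24400 m³/min, so V(t) = 9.27 + 0.24400 t and V(78.2) = 28.351 m³.
No NaCl enters, so dm/dt = −Q_out · (m/V).
dm/m = −Q_out dt/(V₀ + 0.24400 t); integrating gives ln(m/m₀) = −(Q_out/(Q_in−Q_out)) ln(V/V₀).
m = m₀ (V₀/V)^(Q_out/(Q_in−Q_out)) = 39.2 × (9.27/28.351)^(1.0533) = 12.076 g.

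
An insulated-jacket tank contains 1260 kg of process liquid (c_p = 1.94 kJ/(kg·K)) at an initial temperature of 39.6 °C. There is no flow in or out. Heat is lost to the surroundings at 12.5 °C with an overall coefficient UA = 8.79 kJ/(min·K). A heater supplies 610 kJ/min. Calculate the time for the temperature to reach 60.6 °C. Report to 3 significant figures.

Lumped-capacitance energy balance: M c_p dT/dt = UA(T_amb − T) + Q̇.
τ = M c_p/UA = 278.09 min; T_ss = T_amb + Q̇/UA = 12.5 + 610/8.79 = 81.897 °C.
T(t) = T_ss + (T₀ − T_ss)e^(−t/τ); set T = 60.6:
t = −τ ln[(T − T_ss)/(T₀ − T_ss)] = −278.09 · ln(0.50351) = 190.81 min.

191 min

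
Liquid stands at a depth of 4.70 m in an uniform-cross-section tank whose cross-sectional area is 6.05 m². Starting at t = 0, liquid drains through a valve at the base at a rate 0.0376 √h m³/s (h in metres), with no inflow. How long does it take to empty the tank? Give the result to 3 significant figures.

With no inflow, A dh/dt = −0.0376 √h.
∫ h^(−1/2) dh = −(0.0376/A) ∫ dt, giving 2√h = 2√h₀ − (0.0376/A) t.
Set h = 0: 2√h₀ = (0.0376/A) t_empty ⇒ t_empty = 2A√h₀/0.0376.
t_empty = 2·6.05·√4.70/0.0376 = 12.100·2.1679/0.0376 = 697.66 s.

698 s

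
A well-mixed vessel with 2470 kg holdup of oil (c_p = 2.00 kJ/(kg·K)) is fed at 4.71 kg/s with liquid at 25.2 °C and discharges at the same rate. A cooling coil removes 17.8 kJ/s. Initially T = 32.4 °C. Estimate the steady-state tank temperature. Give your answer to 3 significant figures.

First-law balance (no shaft work): M c_p dT/dt = ṁ c_p (T_in − T) − 17.8.
At steady state dT/dt = 0 ⇒ T_ss = T_in − Q̇/(ṁ c_p) = 25.2 − 17.8/(4.71·2.00) = 23.310 °C.

23.3 °C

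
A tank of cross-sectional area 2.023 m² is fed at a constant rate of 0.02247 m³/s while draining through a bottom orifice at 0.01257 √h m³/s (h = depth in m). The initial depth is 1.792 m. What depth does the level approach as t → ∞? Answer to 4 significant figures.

3.195 m

Level balance: A dh/dt = 0.02247 − 0.01257 √h. Setting dh/dt = 0:
Q_in = 0.01257 √h_ss ⇒ √h_ss = 0.02247/0.01257 = 1.78759.
h_ss = 1.78759² = 3.19548 m. (Since h₀ = 1.792 m < h_ss, the level will rise toward this value.)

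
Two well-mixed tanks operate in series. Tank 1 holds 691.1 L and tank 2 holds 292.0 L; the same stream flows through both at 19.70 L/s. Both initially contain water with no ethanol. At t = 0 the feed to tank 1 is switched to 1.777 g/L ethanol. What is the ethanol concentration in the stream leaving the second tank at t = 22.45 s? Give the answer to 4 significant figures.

Each tank obeys Vᵢ dCᵢ/dt = Q(Cᵢ₋₁ − Cᵢ), so τᵢ = Vᵢ/Q.
τ₁ = 691.1/19.70 = 35.0812 s; τ₂ = 292.0/19.70 = 14.8223 s.
Tank 1: C₁ = C_in(1 − e^(−t/τ₁)). Tank 2 (τ₁ ≠ τ₂): C₂ = C_in[1 − (τ₁ e^(−t/τ₁) − τ₂ e^(−t/τ₂))/(τ₁ − τ₂)].
At t = 22.45: e^(−t/τ₁) = 0.527322, e^(−t/τ₂) = 0.219895.
C₂ = 1.777·[1 − (35.0812·0.527322 − 14.8223·0.219895)/(20.2589)] = 1.777·0.247750 = 0.440251 g/L.

0.4403 g/L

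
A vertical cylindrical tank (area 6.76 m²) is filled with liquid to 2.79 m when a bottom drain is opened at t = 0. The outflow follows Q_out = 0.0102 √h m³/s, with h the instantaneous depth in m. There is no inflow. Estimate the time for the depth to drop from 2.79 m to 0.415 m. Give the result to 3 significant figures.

Mass balance (ρ constant): A dh/dt = −0.0102 √h.
Separate and integrate: 2(√h − √h₀) = −(0.0102/A) t.
t = 2A(√h₀ − √h)/0.0102 = 2·6.76·(√2.79 − √0.415)/0.0102
  = 13.520 × (1.6703 − 0.64420) / 0.0102 = 1360.1 s.

1360 s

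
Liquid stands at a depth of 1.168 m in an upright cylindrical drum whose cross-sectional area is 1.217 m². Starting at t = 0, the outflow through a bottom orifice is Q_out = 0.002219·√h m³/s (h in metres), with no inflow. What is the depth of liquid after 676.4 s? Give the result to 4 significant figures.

Unsteady balance on liquid volume: A dh/dt = −0.002219 √h.
Separate and integrate: 2(√h − √h₀) = −(0.002219/A) t.
√h = √1.168 − 0.002219·676.4/(2·1.217) = 1.08074 − 0.616652 = 0.464088.
h = 0.464088² = 0.215378 m.

0.2154 m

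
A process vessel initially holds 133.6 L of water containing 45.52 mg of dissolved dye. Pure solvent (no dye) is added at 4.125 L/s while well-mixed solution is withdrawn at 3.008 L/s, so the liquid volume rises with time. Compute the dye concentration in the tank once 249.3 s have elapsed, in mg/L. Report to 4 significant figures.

0.005321 mg/L

Let m(t) be the amount of dye. Volume: V(t) = V₀ + (Q_in − Q_out) t = 133.6 + 1.11700 t; V(249.3) = 412.068 L.
No dye enters, so dm/dt = −Q_out · (m/V).
Separate: dm/m = −Q_out dt/V(t) ⇒ ln(m/m₀) = −(Q_out/(Q_in−Q_out)) ln(V/V₀).
m = m₀ (V₀/V)^(Q_out/(Q_in−Q_out)) = 45.52 × (133.6/412.068)^(2.69293) = 2.19242 mg.
C = m/V = 2.19242/412.068 = 0.00532052 mg/L.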